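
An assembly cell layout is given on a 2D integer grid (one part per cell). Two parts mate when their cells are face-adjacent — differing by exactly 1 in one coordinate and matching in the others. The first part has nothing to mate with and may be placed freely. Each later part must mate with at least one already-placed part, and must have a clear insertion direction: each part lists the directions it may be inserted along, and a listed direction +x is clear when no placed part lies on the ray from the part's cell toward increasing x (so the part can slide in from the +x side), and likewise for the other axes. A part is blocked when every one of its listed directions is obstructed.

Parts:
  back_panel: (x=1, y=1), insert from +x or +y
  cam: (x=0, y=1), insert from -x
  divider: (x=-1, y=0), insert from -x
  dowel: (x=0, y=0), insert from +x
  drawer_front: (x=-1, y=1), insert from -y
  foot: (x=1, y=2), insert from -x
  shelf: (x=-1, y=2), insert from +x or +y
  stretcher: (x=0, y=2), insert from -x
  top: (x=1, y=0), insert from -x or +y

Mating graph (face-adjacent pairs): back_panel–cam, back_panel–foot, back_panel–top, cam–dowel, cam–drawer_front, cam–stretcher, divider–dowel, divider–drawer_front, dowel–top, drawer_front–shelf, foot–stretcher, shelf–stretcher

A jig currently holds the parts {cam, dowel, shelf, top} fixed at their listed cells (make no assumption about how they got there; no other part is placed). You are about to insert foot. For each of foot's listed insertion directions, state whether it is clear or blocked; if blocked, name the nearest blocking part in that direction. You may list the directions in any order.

-x: nearest on ray is shelf@(-1, 2) ⇒ blocked

-x: blocked by shelf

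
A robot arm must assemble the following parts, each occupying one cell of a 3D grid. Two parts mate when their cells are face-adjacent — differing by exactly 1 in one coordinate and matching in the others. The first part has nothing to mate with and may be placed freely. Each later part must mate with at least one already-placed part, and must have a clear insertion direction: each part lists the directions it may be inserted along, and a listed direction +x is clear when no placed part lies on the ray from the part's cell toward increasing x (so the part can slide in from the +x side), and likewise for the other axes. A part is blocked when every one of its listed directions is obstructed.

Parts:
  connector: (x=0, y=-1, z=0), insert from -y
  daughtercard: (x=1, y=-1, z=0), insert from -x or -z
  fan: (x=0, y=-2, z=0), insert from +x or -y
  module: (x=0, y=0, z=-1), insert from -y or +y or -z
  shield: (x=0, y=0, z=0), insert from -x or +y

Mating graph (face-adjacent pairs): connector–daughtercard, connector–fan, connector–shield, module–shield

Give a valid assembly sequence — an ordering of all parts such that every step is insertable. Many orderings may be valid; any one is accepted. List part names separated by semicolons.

1. module@(0, 0, -1) [-y clear] — {module}
2. shield@(0, 0, 0) [-x clear] — {module, shield}
3. connector@(0, -1, 0) [-y clear] — {connector, module, shield}
4. fan@(0, -2, 0) [+x clear] — {connector, fan, module, shield}
5. daughtercard@(1, -1, 0) [-z clear] — {connector, daughtercard, fan, module, shield}

module; shield; connector; fan; daughtercard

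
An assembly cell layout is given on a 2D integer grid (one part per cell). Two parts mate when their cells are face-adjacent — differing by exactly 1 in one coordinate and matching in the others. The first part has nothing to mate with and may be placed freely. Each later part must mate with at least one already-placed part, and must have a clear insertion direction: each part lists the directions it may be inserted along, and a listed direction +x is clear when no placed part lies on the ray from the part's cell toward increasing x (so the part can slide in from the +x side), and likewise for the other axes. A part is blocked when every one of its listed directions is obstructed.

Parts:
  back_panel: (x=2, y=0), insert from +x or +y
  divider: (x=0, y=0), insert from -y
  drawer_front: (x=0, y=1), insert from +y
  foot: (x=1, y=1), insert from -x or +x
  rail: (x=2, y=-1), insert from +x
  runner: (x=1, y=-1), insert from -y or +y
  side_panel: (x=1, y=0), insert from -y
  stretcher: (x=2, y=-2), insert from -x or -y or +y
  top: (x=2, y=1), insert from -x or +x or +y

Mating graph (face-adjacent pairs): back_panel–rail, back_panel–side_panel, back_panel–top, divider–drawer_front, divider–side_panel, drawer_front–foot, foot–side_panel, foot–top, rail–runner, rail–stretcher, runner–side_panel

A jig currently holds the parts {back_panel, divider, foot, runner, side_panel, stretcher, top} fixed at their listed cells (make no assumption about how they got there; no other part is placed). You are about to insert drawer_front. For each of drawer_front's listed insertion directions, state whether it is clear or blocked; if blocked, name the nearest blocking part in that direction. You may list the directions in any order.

+y: ray from drawer_front(0, 1) has no placed part ⇒ clear

+y: clear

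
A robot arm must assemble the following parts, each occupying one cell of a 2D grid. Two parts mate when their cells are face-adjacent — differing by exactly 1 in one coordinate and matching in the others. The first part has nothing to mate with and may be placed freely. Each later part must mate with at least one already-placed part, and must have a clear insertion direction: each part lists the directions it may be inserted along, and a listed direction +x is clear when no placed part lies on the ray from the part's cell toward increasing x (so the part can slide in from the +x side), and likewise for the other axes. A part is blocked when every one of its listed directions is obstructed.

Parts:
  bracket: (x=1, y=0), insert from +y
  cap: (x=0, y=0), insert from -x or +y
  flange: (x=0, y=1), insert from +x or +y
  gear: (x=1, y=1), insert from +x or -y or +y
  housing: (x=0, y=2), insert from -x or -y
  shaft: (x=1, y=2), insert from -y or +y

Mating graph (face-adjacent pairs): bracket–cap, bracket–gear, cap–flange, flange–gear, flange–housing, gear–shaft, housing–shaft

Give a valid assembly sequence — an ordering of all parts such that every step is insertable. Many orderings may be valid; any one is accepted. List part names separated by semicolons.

1. cap@(0, 0) [-x clear] — {cap}
2. flange@(0, 1) [+x clear] — {cap, flange}
3. housing@(0, 2) [-x clear] — {cap, flange, housing}
4. bracket@(1, 0) [+y clear] — {bracket, cap, flange, housing}
5. gear@(1, 1) [+x clear] — {bracket, cap, flange, gear, housing}
6. shaft@(1, 2) [+y clear] — {bracket, cap, flange, gear, housing, shaft}

cap; flange; housing; bracket; gear; shaft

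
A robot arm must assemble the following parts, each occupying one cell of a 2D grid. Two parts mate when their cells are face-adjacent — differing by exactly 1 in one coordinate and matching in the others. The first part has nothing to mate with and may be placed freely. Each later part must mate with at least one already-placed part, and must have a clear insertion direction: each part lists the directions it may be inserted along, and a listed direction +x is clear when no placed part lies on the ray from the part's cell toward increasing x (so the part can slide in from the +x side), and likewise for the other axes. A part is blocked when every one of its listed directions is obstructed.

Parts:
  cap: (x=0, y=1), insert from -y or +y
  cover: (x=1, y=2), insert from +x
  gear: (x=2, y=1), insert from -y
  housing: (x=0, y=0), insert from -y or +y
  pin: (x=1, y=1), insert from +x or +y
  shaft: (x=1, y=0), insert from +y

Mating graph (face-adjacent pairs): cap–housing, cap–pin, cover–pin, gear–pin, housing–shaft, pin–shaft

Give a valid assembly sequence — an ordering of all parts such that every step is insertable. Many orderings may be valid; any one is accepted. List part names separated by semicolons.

housing; shaft; pin; cover; gear; cap

1. housing@(0, 0) [-y clear] — {housing}
2. shaft@(1, 0) [+y clear] — {housing, shaft}
3. pin@(1, 1) [+x clear] — {housing, pin, shaft}
4. cover@(1, 2) [+x clear] — {cover, housing, pin, shaft}
5. gear@(2, 1) [-y clear] — {cover, gear, housing, pin, shaft}
6. cap@(0, 1) [+y clear] — {cap, cover, gear, housing, pin, shaft}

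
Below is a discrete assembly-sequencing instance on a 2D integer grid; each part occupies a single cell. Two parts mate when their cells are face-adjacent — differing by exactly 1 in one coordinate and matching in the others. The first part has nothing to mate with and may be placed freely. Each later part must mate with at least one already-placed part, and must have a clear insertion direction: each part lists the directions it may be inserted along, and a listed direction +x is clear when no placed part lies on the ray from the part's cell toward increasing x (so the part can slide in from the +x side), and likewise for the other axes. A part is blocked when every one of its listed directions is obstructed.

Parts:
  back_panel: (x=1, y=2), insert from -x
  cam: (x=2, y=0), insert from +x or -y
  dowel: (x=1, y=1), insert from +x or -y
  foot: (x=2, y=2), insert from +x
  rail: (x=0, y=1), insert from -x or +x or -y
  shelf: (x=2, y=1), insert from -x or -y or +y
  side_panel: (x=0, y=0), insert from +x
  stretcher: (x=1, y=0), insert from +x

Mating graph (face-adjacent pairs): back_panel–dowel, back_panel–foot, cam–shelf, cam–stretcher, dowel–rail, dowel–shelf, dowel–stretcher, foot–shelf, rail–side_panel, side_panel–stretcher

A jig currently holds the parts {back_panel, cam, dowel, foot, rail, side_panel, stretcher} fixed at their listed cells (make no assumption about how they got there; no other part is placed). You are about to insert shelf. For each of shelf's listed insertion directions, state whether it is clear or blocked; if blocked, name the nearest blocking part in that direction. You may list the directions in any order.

-x: nearest on ray is dowel@(1, 1) ⇒ blocked
-y: nearest on ray is cam@(2, 0) ⇒ blocked
+y: nearest on ray is foot@(2, 2) ⇒ blocked

+y: blocked by foot; -x: blocked by dowel; -y: blocked by cam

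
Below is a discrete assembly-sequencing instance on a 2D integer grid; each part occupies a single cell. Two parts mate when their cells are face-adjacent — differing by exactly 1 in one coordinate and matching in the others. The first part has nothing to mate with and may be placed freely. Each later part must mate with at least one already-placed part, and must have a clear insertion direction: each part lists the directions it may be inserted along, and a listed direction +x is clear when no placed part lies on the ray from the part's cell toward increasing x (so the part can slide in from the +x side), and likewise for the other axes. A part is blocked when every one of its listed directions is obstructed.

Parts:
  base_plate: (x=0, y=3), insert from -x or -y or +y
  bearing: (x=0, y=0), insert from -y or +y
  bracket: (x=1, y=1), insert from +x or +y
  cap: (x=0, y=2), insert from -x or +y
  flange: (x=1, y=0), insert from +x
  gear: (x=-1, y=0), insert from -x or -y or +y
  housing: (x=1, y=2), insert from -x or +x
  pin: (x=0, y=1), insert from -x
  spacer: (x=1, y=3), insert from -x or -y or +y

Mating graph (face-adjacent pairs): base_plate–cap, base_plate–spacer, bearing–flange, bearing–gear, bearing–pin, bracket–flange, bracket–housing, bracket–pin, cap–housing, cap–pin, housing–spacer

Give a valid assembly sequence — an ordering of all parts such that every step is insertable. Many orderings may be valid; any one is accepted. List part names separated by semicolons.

1. base_plate@(0, 3) [-x clear] — {base_plate}
2. spacer@(1, 3) [-y clear] — {base_plate, spacer}
3. cap@(0, 2) [-x clear] — {base_plate, cap, spacer}
4. pin@(0, 1) [-x clear] — {base_plate, cap, pin, spacer}
5. bearing@(0, 0) [-y clear] — {base_plate, bearing, cap, pin, spacer}
6. flange@(1, 0) [+x clear] — {base_plate, bearing, cap, flange, pin, spacer}
7. bracket@(1, 1) [+x clear] — {base_plate, bearing, bracket, cap, flange, pin, spacer}
8. gear@(-1, 0) [-x clear] — {base_plate, bearing, bracket, cap, flange, gear, pin, spacer}
9. housing@(1, 2) [+x clear] — {base_plate, bearing, bracket, cap, flange, gear, housing, pin, spacer}

base_plate; spacer; cap; pin; bearing; flange; bracket; gear; housing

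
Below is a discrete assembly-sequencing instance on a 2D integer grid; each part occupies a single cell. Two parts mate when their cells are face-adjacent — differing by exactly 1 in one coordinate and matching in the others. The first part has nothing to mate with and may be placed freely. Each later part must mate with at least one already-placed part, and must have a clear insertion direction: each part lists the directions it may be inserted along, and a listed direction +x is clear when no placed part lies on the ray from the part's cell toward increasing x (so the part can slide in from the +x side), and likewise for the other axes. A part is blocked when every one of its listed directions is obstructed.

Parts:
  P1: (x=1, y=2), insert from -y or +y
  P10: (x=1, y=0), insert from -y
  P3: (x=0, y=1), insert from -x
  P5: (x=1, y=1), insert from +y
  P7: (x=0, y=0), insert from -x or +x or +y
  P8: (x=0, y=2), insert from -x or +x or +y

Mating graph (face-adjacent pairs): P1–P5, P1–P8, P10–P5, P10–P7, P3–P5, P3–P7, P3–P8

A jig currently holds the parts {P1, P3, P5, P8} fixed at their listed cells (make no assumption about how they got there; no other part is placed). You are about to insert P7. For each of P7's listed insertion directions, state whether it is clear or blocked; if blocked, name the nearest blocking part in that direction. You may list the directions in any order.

+x: clear; +y: blocked by P3; -x: clear

-x: ray from P7(0, 0) has no placed part ⇒ clear
+x: ray from P7(0, 0) has no placed part ⇒ clear
+y: nearest on ray is P3@(0, 1) ⇒ blocked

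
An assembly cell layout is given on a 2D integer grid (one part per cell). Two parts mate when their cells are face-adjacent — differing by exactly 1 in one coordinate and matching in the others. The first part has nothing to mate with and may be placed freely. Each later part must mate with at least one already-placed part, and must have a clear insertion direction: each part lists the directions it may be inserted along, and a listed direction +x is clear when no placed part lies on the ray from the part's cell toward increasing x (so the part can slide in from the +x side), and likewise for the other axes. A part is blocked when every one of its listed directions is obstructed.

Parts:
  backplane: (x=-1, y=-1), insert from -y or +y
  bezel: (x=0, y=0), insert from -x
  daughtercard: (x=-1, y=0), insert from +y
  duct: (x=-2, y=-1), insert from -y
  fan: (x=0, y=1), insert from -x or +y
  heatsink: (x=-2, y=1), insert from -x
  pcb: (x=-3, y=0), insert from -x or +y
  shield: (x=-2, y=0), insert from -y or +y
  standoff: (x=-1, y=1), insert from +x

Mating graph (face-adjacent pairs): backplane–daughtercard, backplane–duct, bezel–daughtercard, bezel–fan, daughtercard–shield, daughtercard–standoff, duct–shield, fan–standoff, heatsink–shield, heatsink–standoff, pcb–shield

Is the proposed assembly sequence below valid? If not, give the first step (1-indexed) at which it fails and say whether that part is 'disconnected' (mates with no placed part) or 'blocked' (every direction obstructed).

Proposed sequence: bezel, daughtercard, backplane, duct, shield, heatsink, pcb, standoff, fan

Valid

1. bezel@(0, 0) [-x clear] — {bezel}
2. daughtercard@(-1, 0) [+y clear] — {bezel, daughtercard}
3. backplane@(-1, -1) [-y clear] — {backplane, bezel, daughtercard}
4. duct@(-2, -1) [-y clear] — {backplane, bezel, daughtercard, duct}
5. shield@(-2, 0) [+y clear] — {backplane, bezel, daughtercard, duct, shield}
6. heatsink@(-2, 1) [-x clear] — {backplane, bezel, daughtercard, duct, heatsink, shield}
7. pcb@(-3, 0) [-x clear] — {backplane, bezel, daughtercard, duct, heatsink, pcb, shield}
8. standoff@(-1, 1) [+x clear] — {backplane, bezel, daughtercard, duct, heatsink, pcb, shield, standoff}
9. fan@(0, 1) [+y clear] — {backplane, bezel, daughtercard, duct, fan, heatsink, pcb, shield, standoff}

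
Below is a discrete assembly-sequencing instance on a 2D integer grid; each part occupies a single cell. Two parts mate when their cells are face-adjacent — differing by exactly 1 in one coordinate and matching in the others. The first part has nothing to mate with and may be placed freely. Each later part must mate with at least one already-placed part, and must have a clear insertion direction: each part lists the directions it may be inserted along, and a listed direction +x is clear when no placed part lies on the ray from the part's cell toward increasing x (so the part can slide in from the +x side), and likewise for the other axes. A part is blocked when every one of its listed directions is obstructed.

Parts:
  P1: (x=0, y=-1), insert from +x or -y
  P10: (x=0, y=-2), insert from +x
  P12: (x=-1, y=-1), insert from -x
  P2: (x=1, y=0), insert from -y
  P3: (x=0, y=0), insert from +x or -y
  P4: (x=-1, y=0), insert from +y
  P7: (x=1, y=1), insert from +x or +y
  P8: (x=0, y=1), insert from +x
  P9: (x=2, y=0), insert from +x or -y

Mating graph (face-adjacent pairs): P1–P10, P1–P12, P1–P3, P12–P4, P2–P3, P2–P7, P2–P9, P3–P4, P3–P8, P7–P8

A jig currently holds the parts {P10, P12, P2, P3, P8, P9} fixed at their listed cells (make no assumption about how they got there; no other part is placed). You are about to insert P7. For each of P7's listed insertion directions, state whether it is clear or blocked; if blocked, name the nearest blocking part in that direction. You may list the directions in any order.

+x: ray from P7(1, 1) has no placed part ⇒ clear
+y: ray from P7(1, 1) has no placed part ⇒ clear

+x: clear; +y: clear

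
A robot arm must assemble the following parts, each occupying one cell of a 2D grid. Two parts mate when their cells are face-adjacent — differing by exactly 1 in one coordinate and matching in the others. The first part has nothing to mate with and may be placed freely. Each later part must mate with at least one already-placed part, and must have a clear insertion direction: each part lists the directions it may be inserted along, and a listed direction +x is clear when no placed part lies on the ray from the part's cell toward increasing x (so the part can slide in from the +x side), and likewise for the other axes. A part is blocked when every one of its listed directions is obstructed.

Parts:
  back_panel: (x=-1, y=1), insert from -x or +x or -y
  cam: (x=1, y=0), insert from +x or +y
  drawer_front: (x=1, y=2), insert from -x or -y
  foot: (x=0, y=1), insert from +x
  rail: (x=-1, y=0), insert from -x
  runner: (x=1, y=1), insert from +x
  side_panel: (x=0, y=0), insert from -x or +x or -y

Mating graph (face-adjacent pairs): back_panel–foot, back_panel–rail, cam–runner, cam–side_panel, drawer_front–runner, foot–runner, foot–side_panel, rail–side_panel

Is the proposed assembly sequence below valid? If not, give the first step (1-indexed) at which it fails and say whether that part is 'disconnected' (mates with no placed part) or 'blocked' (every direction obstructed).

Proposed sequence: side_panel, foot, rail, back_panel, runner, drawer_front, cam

1. side_panel@(0, 0) [-x clear] — {side_panel}
2. foot@(0, 1) [+x clear] — {foot, side_panel}
3. rail@(-1, 0) [-x clear] — {foot, rail, side_panel}
4. back_panel@(-1, 1) [-x clear] — {back_panel, foot, rail, side_panel}
5. runner@(1, 1) [+x clear] — {back_panel, foot, rail, runner, side_panel}
6. drawer_front@(1, 2) [-x clear] — {back_panel, drawer_front, foot, rail, runner, side_panel}
7. cam@(1, 0) [+x clear] — {back_panel, cam, drawer_front, foot, rail, runner, side_panel}

Valid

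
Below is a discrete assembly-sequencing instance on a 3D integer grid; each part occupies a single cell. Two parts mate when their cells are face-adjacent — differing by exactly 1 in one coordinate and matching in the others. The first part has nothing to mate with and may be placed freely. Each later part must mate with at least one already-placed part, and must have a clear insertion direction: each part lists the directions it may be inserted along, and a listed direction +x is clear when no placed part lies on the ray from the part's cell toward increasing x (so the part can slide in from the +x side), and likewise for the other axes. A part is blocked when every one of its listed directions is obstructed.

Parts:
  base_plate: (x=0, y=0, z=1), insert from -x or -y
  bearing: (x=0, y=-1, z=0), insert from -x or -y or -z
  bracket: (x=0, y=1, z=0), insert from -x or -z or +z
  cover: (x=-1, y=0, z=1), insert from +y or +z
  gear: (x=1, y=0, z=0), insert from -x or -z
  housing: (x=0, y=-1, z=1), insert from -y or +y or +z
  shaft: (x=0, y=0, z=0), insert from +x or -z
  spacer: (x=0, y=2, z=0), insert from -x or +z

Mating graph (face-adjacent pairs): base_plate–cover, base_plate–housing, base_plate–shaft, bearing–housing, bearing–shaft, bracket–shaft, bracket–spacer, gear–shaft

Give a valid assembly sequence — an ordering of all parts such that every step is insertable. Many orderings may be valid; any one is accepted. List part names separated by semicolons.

1. bearing@(0, -1, 0) [-x clear] — {bearing}
2. shaft@(0, 0, 0) [+x clear] — {bearing, shaft}
3. base_plate@(0, 0, 1) [-x clear] — {base_plate, bearing, shaft}
4. bracket@(0, 1, 0) [-x clear] — {base_plate, bearing, bracket, shaft}
5. spacer@(0, 2, 0) [-x clear] — {base_plate, bearing, bracket, shaft, spacer}
6. gear@(1, 0, 0) [-z clear] — {base_plate, bearing, bracket, gear, shaft, spacer}
7. cover@(-1, 0, 1) [+y clear] — {base_plate, bearing, bracket, cover, gear, shaft, spacer}
8. housing@(0, -1, 1) [-y clear] — {base_plate, bearing, bracket, cover, gear, housing, shaft, spacer}

bearing; shaft; base_plate; bracket; spacer; gear; cover; housing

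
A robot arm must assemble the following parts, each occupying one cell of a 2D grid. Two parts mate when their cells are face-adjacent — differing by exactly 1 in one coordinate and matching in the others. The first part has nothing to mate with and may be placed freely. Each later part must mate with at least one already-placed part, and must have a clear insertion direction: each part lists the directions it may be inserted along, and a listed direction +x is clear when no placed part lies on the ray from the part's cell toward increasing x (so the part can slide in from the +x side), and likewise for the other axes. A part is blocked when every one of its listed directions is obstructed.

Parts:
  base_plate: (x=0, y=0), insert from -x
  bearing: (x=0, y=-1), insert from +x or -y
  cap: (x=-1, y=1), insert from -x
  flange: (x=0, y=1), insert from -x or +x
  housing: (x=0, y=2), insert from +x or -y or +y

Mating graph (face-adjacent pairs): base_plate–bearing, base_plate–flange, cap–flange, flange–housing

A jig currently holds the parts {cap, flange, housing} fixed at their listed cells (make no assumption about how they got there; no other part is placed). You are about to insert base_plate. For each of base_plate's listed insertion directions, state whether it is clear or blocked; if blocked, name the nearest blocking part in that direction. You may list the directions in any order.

-x: ray from base_plate(0, 0) has no placed part ⇒ clear

-x: clear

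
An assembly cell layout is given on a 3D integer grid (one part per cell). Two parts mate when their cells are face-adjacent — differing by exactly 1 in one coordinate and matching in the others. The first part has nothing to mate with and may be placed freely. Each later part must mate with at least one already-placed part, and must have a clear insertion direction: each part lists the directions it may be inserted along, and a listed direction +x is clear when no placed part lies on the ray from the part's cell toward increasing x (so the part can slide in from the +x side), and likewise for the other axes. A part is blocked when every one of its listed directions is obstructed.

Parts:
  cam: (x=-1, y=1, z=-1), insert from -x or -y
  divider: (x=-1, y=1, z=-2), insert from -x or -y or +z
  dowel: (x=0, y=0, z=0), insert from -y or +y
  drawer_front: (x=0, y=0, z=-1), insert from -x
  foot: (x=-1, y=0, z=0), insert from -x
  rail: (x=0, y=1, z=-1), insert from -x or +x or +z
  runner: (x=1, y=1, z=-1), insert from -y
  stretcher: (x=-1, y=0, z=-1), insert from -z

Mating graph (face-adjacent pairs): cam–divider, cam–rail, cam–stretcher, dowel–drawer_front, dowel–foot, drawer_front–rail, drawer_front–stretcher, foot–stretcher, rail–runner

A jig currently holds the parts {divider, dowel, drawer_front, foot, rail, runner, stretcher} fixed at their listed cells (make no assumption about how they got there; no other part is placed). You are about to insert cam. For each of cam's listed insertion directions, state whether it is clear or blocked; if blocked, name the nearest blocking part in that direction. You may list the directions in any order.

-x: clear; -y: blocked by stretcher

-x: ray from cam(-1, 1, -1) has no placed part ⇒ clear
-y: nearest on ray is stretcher@(-1, 0, -1) ⇒ blocked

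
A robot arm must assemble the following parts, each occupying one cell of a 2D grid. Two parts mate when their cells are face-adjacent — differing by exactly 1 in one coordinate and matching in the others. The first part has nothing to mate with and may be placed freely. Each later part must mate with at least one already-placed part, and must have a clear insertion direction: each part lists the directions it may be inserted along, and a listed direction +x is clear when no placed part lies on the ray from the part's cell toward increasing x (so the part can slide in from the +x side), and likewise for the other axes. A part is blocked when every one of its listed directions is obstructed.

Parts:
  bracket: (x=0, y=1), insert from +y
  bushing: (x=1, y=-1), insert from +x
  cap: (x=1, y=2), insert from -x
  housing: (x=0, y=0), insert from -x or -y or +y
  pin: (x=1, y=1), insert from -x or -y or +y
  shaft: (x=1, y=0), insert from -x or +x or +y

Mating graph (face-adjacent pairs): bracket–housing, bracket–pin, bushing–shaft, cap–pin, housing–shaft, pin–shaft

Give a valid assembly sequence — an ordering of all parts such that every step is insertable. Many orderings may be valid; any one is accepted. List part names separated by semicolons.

bracket; housing; shaft; pin; cap; bushing

1. bracket@(0, 1) [+y clear] — {bracket}
2. housing@(0, 0) [-x clear] — {bracket, housing}
3. shaft@(1, 0) [+x clear] — {bracket, housing, shaft}
4. pin@(1, 1) [+y clear] — {bracket, housing, pin, shaft}
5. cap@(1, 2) [-x clear] — {bracket, cap, housing, pin, shaft}
6. bushing@(1, -1) [+x clear] — {bracket, bushing, cap, housing, pin, shaft}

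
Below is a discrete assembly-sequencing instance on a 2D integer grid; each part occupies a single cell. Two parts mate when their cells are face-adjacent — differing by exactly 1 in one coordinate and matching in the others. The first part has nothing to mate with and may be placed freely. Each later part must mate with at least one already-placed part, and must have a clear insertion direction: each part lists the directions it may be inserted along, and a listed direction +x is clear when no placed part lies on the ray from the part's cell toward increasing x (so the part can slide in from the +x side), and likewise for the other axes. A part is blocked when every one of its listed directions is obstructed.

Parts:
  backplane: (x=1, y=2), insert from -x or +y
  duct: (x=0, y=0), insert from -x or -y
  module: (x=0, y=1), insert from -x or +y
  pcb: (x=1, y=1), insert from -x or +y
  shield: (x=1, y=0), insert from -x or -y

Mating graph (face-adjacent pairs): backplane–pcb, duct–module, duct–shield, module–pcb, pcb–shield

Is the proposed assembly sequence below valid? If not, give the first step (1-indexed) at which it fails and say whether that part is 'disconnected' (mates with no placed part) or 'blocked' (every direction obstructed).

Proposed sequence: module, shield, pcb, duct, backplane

Invalid at step 2 (disconnected)

1. module@(0, 1) [-x clear] — {module}
2. shield@(1, 0) — no placed neighbour ⇒ disconnected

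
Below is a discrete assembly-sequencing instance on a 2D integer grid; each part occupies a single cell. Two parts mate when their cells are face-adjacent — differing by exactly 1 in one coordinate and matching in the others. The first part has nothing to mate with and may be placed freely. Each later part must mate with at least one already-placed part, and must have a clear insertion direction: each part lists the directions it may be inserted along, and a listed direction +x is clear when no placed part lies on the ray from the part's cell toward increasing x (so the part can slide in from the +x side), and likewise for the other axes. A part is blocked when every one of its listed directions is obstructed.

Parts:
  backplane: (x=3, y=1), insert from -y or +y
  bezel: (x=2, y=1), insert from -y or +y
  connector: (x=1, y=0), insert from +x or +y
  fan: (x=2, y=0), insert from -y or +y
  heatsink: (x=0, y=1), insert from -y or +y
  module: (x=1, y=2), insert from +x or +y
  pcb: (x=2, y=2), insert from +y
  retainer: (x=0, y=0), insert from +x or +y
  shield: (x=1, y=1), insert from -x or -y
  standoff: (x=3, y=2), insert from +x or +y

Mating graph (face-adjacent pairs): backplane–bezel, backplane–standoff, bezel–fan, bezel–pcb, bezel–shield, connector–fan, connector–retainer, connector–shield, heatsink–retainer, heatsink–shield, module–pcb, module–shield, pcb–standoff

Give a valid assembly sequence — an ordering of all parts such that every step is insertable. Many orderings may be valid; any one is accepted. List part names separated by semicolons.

1. fan@(2, 0) [-y clear] — {fan}
2. bezel@(2, 1) [+y clear] — {bezel, fan}
3. backplane@(3, 1) [-y clear] — {backplane, bezel, fan}
4. standoff@(3, 2) [+x clear] — {backplane, bezel, fan, standoff}
5. connector@(1, 0) [+y clear] — {backplane, bezel, connector, fan, standoff}
6. shield@(1, 1) [-x clear] — {backplane, bezel, connector, fan, shield, standoff}
7. pcb@(2, 2) [+y clear] — {backplane, bezel, connector, fan, pcb, shield, standoff}
8. module@(1, 2) [+y clear] — {backplane, bezel, connector, fan, module, pcb, shield, standoff}
9. retainer@(0, 0) [+y clear] — {backplane, bezel, connector, fan, module, pcb, retainer, shield, standoff}
10. heatsink@(0, 1) [+y clear] — {backplane, bezel, connector, fan, heatsink, module, pcb, retainer, shield, standoff}

fan; bezel; backplane; standoff; connector; shield; pcb; module; retainer; heatsink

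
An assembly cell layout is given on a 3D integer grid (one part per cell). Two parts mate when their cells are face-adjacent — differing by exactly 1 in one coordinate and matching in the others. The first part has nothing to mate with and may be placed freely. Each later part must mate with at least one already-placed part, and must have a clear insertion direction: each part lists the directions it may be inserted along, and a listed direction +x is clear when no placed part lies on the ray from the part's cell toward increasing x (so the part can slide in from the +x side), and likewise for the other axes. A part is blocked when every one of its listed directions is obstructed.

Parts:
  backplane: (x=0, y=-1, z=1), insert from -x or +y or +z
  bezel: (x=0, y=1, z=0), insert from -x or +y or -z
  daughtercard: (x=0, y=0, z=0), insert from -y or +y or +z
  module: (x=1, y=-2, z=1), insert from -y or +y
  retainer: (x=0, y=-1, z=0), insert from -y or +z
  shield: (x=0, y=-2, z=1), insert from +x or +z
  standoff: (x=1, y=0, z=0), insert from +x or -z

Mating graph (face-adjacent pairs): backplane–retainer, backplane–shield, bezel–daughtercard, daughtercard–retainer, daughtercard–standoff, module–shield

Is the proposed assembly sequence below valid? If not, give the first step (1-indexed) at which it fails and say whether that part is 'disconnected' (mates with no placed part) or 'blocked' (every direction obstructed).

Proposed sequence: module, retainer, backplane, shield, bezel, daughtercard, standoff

Invalid at step 2 (disconnected)

1. module@(1, -2, 1) [-y clear] — {module}
2. retainer@(0, -1, 0) — no placed neighbour ⇒ disconnected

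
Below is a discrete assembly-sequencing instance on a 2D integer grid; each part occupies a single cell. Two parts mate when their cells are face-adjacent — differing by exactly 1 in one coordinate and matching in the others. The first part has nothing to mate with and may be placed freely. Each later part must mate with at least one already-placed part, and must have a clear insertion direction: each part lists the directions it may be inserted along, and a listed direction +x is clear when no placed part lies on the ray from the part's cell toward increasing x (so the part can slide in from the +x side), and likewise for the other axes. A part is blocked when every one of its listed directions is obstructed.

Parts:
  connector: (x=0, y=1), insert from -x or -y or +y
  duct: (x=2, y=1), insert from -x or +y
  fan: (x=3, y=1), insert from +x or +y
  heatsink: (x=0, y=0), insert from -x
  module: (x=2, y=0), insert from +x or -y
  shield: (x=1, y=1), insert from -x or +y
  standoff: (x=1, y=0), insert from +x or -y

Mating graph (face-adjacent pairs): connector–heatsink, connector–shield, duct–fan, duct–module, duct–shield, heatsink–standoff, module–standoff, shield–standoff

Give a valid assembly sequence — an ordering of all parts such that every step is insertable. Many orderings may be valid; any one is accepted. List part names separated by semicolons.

1. duct@(2, 1) [-x clear] — {duct}
2. shield@(1, 1) [-x clear] — {duct, shield}
3. module@(2, 0) [+x clear] — {duct, module, shield}
4. connector@(0, 1) [-x clear] — {connector, duct, module, shield}
5. fan@(3, 1) [+x clear] — {connector, duct, fan, module, shield}
6. standoff@(1, 0) [-y clear] — {connector, duct, fan, module, shield, standoff}
7. heatsink@(0, 0) [-x clear] — {connector, duct, fan, heatsink, module, shield, standoff}

duct; shield; module; connector; fan; standoff; heatsink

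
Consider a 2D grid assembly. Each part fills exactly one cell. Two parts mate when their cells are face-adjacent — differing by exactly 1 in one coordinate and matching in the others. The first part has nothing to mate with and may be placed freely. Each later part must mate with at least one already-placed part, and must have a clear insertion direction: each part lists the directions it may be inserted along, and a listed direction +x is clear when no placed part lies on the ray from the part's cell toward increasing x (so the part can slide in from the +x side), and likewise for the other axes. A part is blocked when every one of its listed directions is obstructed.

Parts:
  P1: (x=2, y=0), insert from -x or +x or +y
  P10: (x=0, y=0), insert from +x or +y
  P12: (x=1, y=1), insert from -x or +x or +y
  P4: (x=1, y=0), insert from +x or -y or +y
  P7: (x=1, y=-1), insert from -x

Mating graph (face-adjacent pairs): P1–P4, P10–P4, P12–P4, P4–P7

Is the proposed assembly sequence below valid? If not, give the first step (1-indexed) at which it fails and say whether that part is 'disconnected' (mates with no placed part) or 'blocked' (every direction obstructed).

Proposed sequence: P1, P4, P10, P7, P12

1. P1@(2, 0) [-x clear] — {P1}
2. P4@(1, 0) [-y clear] — {P1, P4}
3. P10@(0, 0) [+y clear] — {P1, P10, P4}
4. P7@(1, -1) [-x clear] — {P1, P10, P4, P7}
5. P12@(1, 1) [-x clear] — {P1, P10, P12, P4, P7}

Valid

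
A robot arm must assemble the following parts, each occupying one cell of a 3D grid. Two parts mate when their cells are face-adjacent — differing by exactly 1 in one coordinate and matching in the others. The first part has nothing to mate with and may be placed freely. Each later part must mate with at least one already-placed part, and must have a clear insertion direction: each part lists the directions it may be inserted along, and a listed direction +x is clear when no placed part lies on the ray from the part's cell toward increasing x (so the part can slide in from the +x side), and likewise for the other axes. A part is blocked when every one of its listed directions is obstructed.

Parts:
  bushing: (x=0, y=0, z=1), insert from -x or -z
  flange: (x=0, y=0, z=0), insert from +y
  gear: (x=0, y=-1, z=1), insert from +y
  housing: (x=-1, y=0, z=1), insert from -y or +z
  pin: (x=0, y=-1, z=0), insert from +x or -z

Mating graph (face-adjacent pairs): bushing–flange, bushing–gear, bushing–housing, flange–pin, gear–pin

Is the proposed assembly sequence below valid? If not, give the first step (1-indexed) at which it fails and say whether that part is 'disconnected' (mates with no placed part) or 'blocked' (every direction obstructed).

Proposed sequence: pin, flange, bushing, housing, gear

Invalid at step 5 (blocked)

1. pin@(0, -1, 0) [+x clear] — {pin}
2. flange@(0, 0, 0) [+y clear] — {flange, pin}
3. bushing@(0, 0, 1) [-x clear] — {bushing, flange, pin}
4. housing@(-1, 0, 1) [-y clear] — {bushing, flange, housing, pin}
5. gear@(0, -1, 1) — +y all obstructed ⇒ blocked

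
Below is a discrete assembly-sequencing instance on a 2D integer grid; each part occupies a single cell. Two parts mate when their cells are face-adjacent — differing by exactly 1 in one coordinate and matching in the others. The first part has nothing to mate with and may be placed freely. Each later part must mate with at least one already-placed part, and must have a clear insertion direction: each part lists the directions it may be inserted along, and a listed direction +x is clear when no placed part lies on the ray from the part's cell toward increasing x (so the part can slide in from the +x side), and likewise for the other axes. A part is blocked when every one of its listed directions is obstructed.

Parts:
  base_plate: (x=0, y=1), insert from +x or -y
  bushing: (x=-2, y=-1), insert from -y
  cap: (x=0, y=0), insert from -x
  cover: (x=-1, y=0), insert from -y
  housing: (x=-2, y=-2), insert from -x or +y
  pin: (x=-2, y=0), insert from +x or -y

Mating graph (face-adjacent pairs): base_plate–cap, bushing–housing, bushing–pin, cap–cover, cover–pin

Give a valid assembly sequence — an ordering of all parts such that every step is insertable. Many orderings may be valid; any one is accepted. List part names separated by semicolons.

cap; base_plate; cover; pin; bushing; housing

1. cap@(0, 0) [-x clear] — {cap}
2. base_plate@(0, 1) [+x clear] — {base_plate, cap}
3. cover@(-1, 0) [-y clear] — {base_plate, cap, cover}
4. pin@(-2, 0) [-y clear] — {base_plate, cap, cover, pin}
5. bushing@(-2, -1) [-y clear] — {base_plate, bushing, cap, cover, pin}
6. housing@(-2, -2) [-x clear] — {base_plate, bushing, cap, cover, housing, pin}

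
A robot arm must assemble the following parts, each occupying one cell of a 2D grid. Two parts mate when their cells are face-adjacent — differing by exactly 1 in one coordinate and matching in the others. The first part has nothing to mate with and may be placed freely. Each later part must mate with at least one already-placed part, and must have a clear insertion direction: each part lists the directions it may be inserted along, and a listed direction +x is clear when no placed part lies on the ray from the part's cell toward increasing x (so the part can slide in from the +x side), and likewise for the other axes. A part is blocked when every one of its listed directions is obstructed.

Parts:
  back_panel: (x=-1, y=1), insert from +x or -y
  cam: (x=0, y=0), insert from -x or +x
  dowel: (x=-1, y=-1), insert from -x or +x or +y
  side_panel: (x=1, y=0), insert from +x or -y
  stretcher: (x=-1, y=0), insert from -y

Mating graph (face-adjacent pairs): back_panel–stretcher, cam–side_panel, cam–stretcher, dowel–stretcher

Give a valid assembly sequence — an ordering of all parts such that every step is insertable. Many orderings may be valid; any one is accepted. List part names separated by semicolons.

1. back_panel@(-1, 1) [+x clear] — {back_panel}
2. stretcher@(-1, 0) [-y clear] — {back_panel, stretcher}
3. cam@(0, 0) [+x clear] — {back_panel, cam, stretcher}
4. dowel@(-1, -1) [-x clear] — {back_panel, cam, dowel, stretcher}
5. side_panel@(1, 0) [+x clear] — {back_panel, cam, dowel, side_panel, stretcher}

back_panel; stretcher; cam; dowel; side_panel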